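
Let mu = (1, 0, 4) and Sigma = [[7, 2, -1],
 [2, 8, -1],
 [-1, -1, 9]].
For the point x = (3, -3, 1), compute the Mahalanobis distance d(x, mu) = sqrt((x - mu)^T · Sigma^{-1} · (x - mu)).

Step 1 — centre the observation: (x - mu) = (2, -3, -3).

Step 2 — invert Sigma (cofactor / det for 3×3, or solve directly):
  Sigma^{-1} = [[0.1554, -0.0372, 0.0131],
 [-0.0372, 0.1357, 0.0109],
 [0.0131, 0.0109, 0.1138]].

Step 3 — form the quadratic (x - mu)^T · Sigma^{-1} · (x - mu):
  Sigma^{-1} · (x - mu) = (0.3829, -0.5142, -0.3479).
  (x - mu)^T · [Sigma^{-1} · (x - mu)] = (2)·(0.3829) + (-3)·(-0.5142) + (-3)·(-0.3479) = 3.3523.

Step 4 — take square root: d = √(3.3523) ≈ 1.8309.

d(x, mu) = √(3.3523) ≈ 1.8309


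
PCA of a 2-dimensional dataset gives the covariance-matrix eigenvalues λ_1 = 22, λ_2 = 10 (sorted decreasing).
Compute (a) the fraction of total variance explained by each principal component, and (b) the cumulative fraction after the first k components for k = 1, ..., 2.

Step 1 — total variance = trace(Sigma) = Σ λ_i = 22 + 10 = 32.

Step 2 — fraction explained by component i = λ_i / Σ λ:
  PC1: 22/32 = 0.6875
  PC2: 10/32 = 0.3125

Step 3 — cumulative fraction after k components = (λ_1 + ... + λ_k) / Σ λ:
  k = 1: 22/32 = 0.6875
  k = 2: (22 + 10)/32 = 32/32 = 1

Summary (fraction, with percent):

explained: PC1 0.6875 (68.75%), PC2 0.3125 (31.25%);  cumulative: 0.6875, 1


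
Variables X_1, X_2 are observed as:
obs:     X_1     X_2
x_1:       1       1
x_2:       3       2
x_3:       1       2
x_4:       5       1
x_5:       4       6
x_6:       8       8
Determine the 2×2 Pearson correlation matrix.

Step 1 — column means:
  mean(X_1) = (1 + 3 + 1 + 5 + 4 + 8) / 6 = 22/6 = 3.6667
  mean(X_2) = (1 + 2 + 2 + 1 + 6 + 8) / 6 = 20/6 = 3.3333

Step 2 — sample variances and covariances s[i,j] = (1/(n-1)) · Σ_k (x_{k,i} - mean_i) · (x_{k,j} - mean_j), with n-1 = 5:
  s[X_1,X_1] = ((-2.6667)·(-2.6667) + (-0.6667)·(-0.6667) + (-2.6667)·(-2.6667) + (1.3333)·(1.3333) + (0.3333)·(0.3333) + (4.3333)·(4.3333)) / 5 = 35.3333/5 = 7.0667
  s[X_1,X_2] = ((-2.6667)·(-2.3333) + (-0.6667)·(-1.3333) + (-2.6667)·(-1.3333) + (1.3333)·(-2.3333) + (0.3333)·(2.6667) + (4.3333)·(4.6667)) / 5 = 28.6667/5 = 5.7333
  s[X_2,X_2] = ((-2.3333)·(-2.3333) + (-1.3333)·(-1.3333) + (-1.3333)·(-1.3333) + (-2.3333)·(-2.3333) + (2.6667)·(2.6667) + (4.6667)·(4.6667)) / 5 = 43.3333/5 = 8.6667
  Sample standard deviations s_i = √(s[i,i]):
  s(X_1) = √(7.0667) = 2.6583
  s(X_2) = √(8.6667) = 2.9439

Step 3 — r_{ij} = s_{ij} / (s_i · s_j):
  r[X_1,X_1] = 1 (diagonal).
  r[X_1,X_2] = 5.7333 / (2.6583 · 2.9439) = 5.7333 / 7.8259 = 0.7326
  r[X_2,X_2] = 1 (diagonal).

R is symmetric with unit diagonal. Assembling:

R = [[1, 0.7326],
 [0.7326, 1]]


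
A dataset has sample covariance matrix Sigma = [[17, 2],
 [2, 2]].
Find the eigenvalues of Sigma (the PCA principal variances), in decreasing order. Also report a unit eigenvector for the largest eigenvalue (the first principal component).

Step 1 — characteristic polynomial of 2×2 Sigma:
  det(Sigma - λI) = λ² - trace · λ + det = 0.
  trace = 17 + 2 = 19, det = 17·2 - (2)² = 30.
Step 2 — discriminant:
  Δ = trace² - 4·det = 361 - 120 = 241.
Step 3 — eigenvalues:
  λ = (trace ± √Δ)/2 = (19 ± 15.5242)/2,
  λ_1 = 17.2621,  λ_2 = 1.7379.

Step 4 — unit eigenvector for λ_1: solve (Sigma - λ_1 I)v = 0. First row:
  (17 - 17.2621)·v_x + (2)·v_y = 0, i.e. (-0.2621)·v_x + (2)·v_y = 0,
  so v ∝ (b, λ_1 - a) = (2, 0.2621) = u.
  ||u|| = √((2)² + (0.2621)²) = √(4.0687) ≈ 2.0171,
  v_1 = u/||u|| ≈ (0.9915, 0.1299) (||v_1|| = 1).

λ_1 = 17.2621,  λ_2 = 1.7379;  v_1 ≈ (0.9915, 0.1299)


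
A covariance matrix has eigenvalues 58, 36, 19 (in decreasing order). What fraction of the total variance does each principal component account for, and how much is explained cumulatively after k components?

Step 1 — total variance = trace(Sigma) = Σ λ_i = 58 + 36 + 19 = 113.

Step 2 — fraction explained by component i = λ_i / Σ λ:
  PC1: 58/113 = 0.5133
  PC2: 36/113 = 0.3186
  PC3: 19/113 = 0.1681

Step 3 — cumulative fraction after k components = (λ_1 + ... + λ_k) / Σ λ:
  k = 1: 58/113 = 0.5133
  k = 2: (58 + 36)/113 = 94/113 = 0.8319
  k = 3: (58 + 36 + 19)/113 = 113/113 = 1

Summary (fraction, with percent):

explained: PC1 0.5133 (51.33%), PC2 0.3186 (31.86%), PC3 0.1681 (16.81%);  cumulative: 0.5133, 0.8319, 1


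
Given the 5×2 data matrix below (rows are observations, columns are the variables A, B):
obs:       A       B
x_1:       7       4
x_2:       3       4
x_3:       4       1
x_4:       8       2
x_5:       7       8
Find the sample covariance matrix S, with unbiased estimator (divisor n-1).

Step 1 — column means:
  mean(A) = (7 + 3 + 4 + 8 + 7) / 5 = 29/5 = 5.8
  mean(B) = (4 + 4 + 1 + 2 + 8) / 5 = 19/5 = 3.8

Step 2 — sample covariance S[i,j] = (1/(n-1)) · Σ_k (x_{k,i} - mean_i) · (x_{k,j} - mean_j), with n-1 = 4.
  S[A,A] = ((1.2)·(1.2) + (-2.8)·(-2.8) + (-1.8)·(-1.8) + (2.2)·(2.2) + (1.2)·(1.2)) / 4 = 18.8/4 = 4.7
  S[A,B] = ((1.2)·(0.2) + (-2.8)·(0.2) + (-1.8)·(-2.8) + (2.2)·(-1.8) + (1.2)·(4.2)) / 4 = 5.8/4 = 1.45
  S[B,B] = ((0.2)·(0.2) + (0.2)·(0.2) + (-2.8)·(-2.8) + (-1.8)·(-1.8) + (4.2)·(4.2)) / 4 = 28.8/4 = 7.2

S is symmetric (S[j,i] = S[i,j]). Assembling:

S = [[4.7, 1.45],
 [1.45, 7.2]]


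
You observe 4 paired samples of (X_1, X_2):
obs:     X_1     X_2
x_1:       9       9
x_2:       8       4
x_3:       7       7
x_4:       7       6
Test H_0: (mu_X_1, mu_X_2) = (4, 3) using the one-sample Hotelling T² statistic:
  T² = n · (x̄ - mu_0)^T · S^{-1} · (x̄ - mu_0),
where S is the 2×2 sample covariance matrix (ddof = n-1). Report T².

Step 1 — sample mean vector:
  mean(X_1) = (9 + 8 + 7 + 7) / 4 = 31/4 = 7.75
  mean(X_2) = (9 + 4 + 7 + 6) / 4 = 26/4 = 6.5
  x̄ = (7.75, 6.5),  deviation x̄ - mu_0 = (7.75, 6.5) - (4, 3) = (3.75, 3.5).

Step 2 — sample covariance matrix, S[i,j] = (1/(n-1)) · Σ_k (x_{k,i} - mean_i) · (x_{k,j} - mean_j), divisor n-1 = 3:
  S[X_1,X_1] = ((1.25)·(1.25) + (0.25)·(0.25) + (-0.75)·(-0.75) + (-0.75)·(-0.75)) / 3 = 2.75/3 = 0.9167
  S[X_1,X_2] = ((1.25)·(2.5) + (0.25)·(-2.5) + (-0.75)·(0.5) + (-0.75)·(-0.5)) / 3 = 2.5/3 = 0.8333
  S[X_2,X_2] = ((2.5)·(2.5) + (-2.5)·(-2.5) + (0.5)·(0.5) + (-0.5)·(-0.5)) / 3 = 13/3 = 4.3333
  S = [[0.9167, 0.8333],
 [0.8333, 4.3333]].

Step 3 — invert S. det(S) = 0.9167·4.3333 - (0.8333)² = 3.2778.
  S^{-1} = (1/det) · [[d, -b], [-b, a]] = [[1.322, -0.2542],
 [-0.2542, 0.2797]].

Step 4 — quadratic form (x̄ - mu_0)^T · S^{-1} · (x̄ - mu_0):
  S^{-1} · (x̄ - mu_0) = (4.0678, 0.0254),
  (x̄ - mu_0)^T · [...] = (3.75)·(4.0678) + (3.5)·(0.0254) = 15.3432.

Step 5 — scale by n: T² = 4 · 15.3432 = 61.3729.

T² ≈ 61.3729


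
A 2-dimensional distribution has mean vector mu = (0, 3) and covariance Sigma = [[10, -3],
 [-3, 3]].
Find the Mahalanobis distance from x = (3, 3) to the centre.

Step 1 — centre the observation: (x - mu) = (3, 0).

Step 2 — invert Sigma. det(Sigma) = 10·3 - (-3)² = 21.
  Sigma^{-1} = (1/det) · [[d, -b], [-b, a]] = [[0.1429, 0.1429],
 [0.1429, 0.4762]].

Step 3 — form the quadratic (x - mu)^T · Sigma^{-1} · (x - mu):
  Sigma^{-1} · (x - mu) = (0.4286, 0.4286).
  (x - mu)^T · [Sigma^{-1} · (x - mu)] = (3)·(0.4286) + (0)·(0.4286) = 1.2857.

Step 4 — take square root: d = √(1.2857) ≈ 1.1339.

d(x, mu) = √(1.2857) ≈ 1.1339


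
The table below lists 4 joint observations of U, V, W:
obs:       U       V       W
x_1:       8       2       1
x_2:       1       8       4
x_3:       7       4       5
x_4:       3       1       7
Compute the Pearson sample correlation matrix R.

Step 1 — column means:
  mean(U) = (8 + 1 + 7 + 3) / 4 = 19/4 = 4.75
  mean(V) = (2 + 8 + 4 + 1) / 4 = 15/4 = 3.75
  mean(W) = (1 + 4 + 5 + 7) / 4 = 17/4 = 4.25

Step 2 — sample variances and covariances s[i,j] = (1/(n-1)) · Σ_k (x_{k,i} - mean_i) · (x_{k,j} - mean_j), with n-1 = 3:
  s[U,U] = ((3.25)·(3.25) + (-3.75)·(-3.75) + (2.25)·(2.25) + (-1.75)·(-1.75)) / 3 = 32.75/3 = 10.9167
  s[U,V] = ((3.25)·(-1.75) + (-3.75)·(4.25) + (2.25)·(0.25) + (-1.75)·(-2.75)) / 3 = -16.25/3 = -5.4167
  s[U,W] = ((3.25)·(-3.25) + (-3.75)·(-0.25) + (2.25)·(0.75) + (-1.75)·(2.75)) / 3 = -12.75/3 = -4.25
  s[V,V] = ((-1.75)·(-1.75) + (4.25)·(4.25) + (0.25)·(0.25) + (-2.75)·(-2.75)) / 3 = 28.75/3 = 9.5833
  s[V,W] = ((-1.75)·(-3.25) + (4.25)·(-0.25) + (0.25)·(0.75) + (-2.75)·(2.75)) / 3 = -2.75/3 = -0.9167
  s[W,W] = ((-3.25)·(-3.25) + (-0.25)·(-0.25) + (0.75)·(0.75) + (2.75)·(2.75)) / 3 = 18.75/3 = 6.25
  Sample standard deviations s_i = √(s[i,i]):
  s(U) = √(10.9167) = 3.304
  s(V) = √(9.5833) = 3.0957
  s(W) = √(6.25) = 2.5

Step 3 — r_{ij} = s_{ij} / (s_i · s_j):
  r[U,U] = 1 (diagonal).
  r[U,V] = -5.4167 / (3.304 · 3.0957) = -5.4167 / 10.2283 = -0.5296
  r[U,W] = -4.25 / (3.304 · 2.5) = -4.25 / 8.2601 = -0.5145
  r[V,V] = 1 (diagonal).
  r[V,W] = -0.9167 / (3.0957 · 2.5) = -0.9167 / 7.7392 = -0.1184
  r[W,W] = 1 (diagonal).

R is symmetric with unit diagonal. Assembling:

R = [[1, -0.5296, -0.5145],
 [-0.5296, 1, -0.1184],
 [-0.5145, -0.1184, 1]]


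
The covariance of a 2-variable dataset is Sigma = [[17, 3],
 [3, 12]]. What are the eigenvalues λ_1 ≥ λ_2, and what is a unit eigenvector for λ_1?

Step 1 — characteristic polynomial of 2×2 Sigma:
  det(Sigma - λI) = λ² - trace · λ + det = 0.
  trace = 17 + 12 = 29, det = 17·12 - (3)² = 195.
Step 2 — discriminant:
  Δ = trace² - 4·det = 841 - 780 = 61.
Step 3 — eigenvalues:
  λ = (trace ± √Δ)/2 = (29 ± 7.8102)/2,
  λ_1 = 18.4051,  λ_2 = 10.5949.

Step 4 — unit eigenvector for λ_1: solve (Sigma - λ_1 I)v = 0. First row:
  (17 - 18.4051)·v_x + (3)·v_y = 0, i.e. (-1.4051)·v_x + (3)·v_y = 0,
  so v ∝ (b, λ_1 - a) = (3, 1.4051) = u.
  ||u|| = √((3)² + (1.4051)²) = √(10.9744) ≈ 3.3128,
  v_1 = u/||u|| ≈ (0.9056, 0.4242) (||v_1|| = 1).

λ_1 = 18.4051,  λ_2 = 10.5949;  v_1 ≈ (0.9056, 0.4242)


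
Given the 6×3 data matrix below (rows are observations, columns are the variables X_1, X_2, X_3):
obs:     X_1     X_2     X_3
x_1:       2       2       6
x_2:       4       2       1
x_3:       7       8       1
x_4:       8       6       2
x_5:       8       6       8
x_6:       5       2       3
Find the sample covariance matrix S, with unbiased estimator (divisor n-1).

Step 1 — column means:
  mean(X_1) = (2 + 4 + 7 + 8 + 8 + 5) / 6 = 34/6 = 5.6667
  mean(X_2) = (2 + 2 + 8 + 6 + 6 + 2) / 6 = 26/6 = 4.3333
  mean(X_3) = (6 + 1 + 1 + 2 + 8 + 3) / 6 = 21/6 = 3.5

Step 2 — sample covariance S[i,j] = (1/(n-1)) · Σ_k (x_{k,i} - mean_i) · (x_{k,j} - mean_j), with n-1 = 5.
  S[X_1,X_1] = ((-3.6667)·(-3.6667) + (-1.6667)·(-1.6667) + (1.3333)·(1.3333) + (2.3333)·(2.3333) + (2.3333)·(2.3333) + (-0.6667)·(-0.6667)) / 5 = 29.3333/5 = 5.8667
  S[X_1,X_2] = ((-3.6667)·(-2.3333) + (-1.6667)·(-2.3333) + (1.3333)·(3.6667) + (2.3333)·(1.6667) + (2.3333)·(1.6667) + (-0.6667)·(-2.3333)) / 5 = 26.6667/5 = 5.3333
  S[X_1,X_3] = ((-3.6667)·(2.5) + (-1.6667)·(-2.5) + (1.3333)·(-2.5) + (2.3333)·(-1.5) + (2.3333)·(4.5) + (-0.6667)·(-0.5)) / 5 = -1/5 = -0.2
  S[X_2,X_2] = ((-2.3333)·(-2.3333) + (-2.3333)·(-2.3333) + (3.6667)·(3.6667) + (1.6667)·(1.6667) + (1.6667)·(1.6667) + (-2.3333)·(-2.3333)) / 5 = 35.3333/5 = 7.0667
  S[X_2,X_3] = ((-2.3333)·(2.5) + (-2.3333)·(-2.5) + (3.6667)·(-2.5) + (1.6667)·(-1.5) + (1.6667)·(4.5) + (-2.3333)·(-0.5)) / 5 = -3/5 = -0.6
  S[X_3,X_3] = ((2.5)·(2.5) + (-2.5)·(-2.5) + (-2.5)·(-2.5) + (-1.5)·(-1.5) + (4.5)·(4.5) + (-0.5)·(-0.5)) / 5 = 41.5/5 = 8.3

S is symmetric (S[j,i] = S[i,j]). Assembling:

S = [[5.8667, 5.3333, -0.2],
 [5.3333, 7.0667, -0.6],
 [-0.2, -0.6, 8.3]]


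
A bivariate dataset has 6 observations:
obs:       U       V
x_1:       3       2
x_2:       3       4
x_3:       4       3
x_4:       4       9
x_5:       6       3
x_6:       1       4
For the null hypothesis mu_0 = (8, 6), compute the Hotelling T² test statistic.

Step 1 — sample mean vector:
  mean(U) = (3 + 3 + 4 + 4 + 6 + 1) / 6 = 21/6 = 3.5
  mean(V) = (2 + 4 + 3 + 9 + 3 + 4) / 6 = 25/6 = 4.1667
  x̄ = (3.5, 4.1667),  deviation x̄ - mu_0 = (3.5, 4.1667) - (8, 6) = (-4.5, -1.8333).

Step 2 — sample covariance matrix, S[i,j] = (1/(n-1)) · Σ_k (x_{k,i} - mean_i) · (x_{k,j} - mean_j), divisor n-1 = 5:
  S[U,U] = ((-0.5)·(-0.5) + (-0.5)·(-0.5) + (0.5)·(0.5) + (0.5)·(0.5) + (2.5)·(2.5) + (-2.5)·(-2.5)) / 5 = 13.5/5 = 2.7
  S[U,V] = ((-0.5)·(-2.1667) + (-0.5)·(-0.1667) + (0.5)·(-1.1667) + (0.5)·(4.8333) + (2.5)·(-1.1667) + (-2.5)·(-0.1667)) / 5 = 0.5/5 = 0.1
  S[V,V] = ((-2.1667)·(-2.1667) + (-0.1667)·(-0.1667) + (-1.1667)·(-1.1667) + (4.8333)·(4.8333) + (-1.1667)·(-1.1667) + (-0.1667)·(-0.1667)) / 5 = 30.8333/5 = 6.1667
  S = [[2.7, 0.1],
 [0.1, 6.1667]].

Step 3 — invert S. det(S) = 2.7·6.1667 - (0.1)² = 16.64.
  S^{-1} = (1/det) · [[d, -b], [-b, a]] = [[0.3706, -0.006],
 [-0.006, 0.1623]].

Step 4 — quadratic form (x̄ - mu_0)^T · S^{-1} · (x̄ - mu_0):
  S^{-1} · (x̄ - mu_0) = (-1.6567, -0.2704),
  (x̄ - mu_0)^T · [...] = (-4.5)·(-1.6567) + (-1.8333)·(-0.2704) = 7.9507.

Step 5 — scale by n: T² = 6 · 7.9507 = 47.7043.

T² ≈ 47.7043


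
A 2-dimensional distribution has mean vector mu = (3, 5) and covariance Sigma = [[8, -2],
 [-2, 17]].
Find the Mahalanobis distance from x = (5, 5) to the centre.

Step 1 — centre the observation: (x - mu) = (2, 0).

Step 2 — invert Sigma. det(Sigma) = 8·17 - (-2)² = 132.
  Sigma^{-1} = (1/det) · [[d, -b], [-b, a]] = [[0.1288, 0.0152],
 [0.0152, 0.0606]].

Step 3 — form the quadratic (x - mu)^T · Sigma^{-1} · (x - mu):
  Sigma^{-1} · (x - mu) = (0.2576, 0.0303).
  (x - mu)^T · [Sigma^{-1} · (x - mu)] = (2)·(0.2576) + (0)·(0.0303) = 0.5152.

Step 4 — take square root: d = √(0.5152) ≈ 0.7177.

d(x, mu) = √(0.5152) ≈ 0.7177


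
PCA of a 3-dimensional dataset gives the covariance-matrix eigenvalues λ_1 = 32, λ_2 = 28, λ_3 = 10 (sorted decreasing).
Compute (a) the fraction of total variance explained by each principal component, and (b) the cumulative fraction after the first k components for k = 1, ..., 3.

Step 1 — total variance = trace(Sigma) = Σ λ_i = 32 + 28 + 10 = 70.

Step 2 — fraction explained by component i = λ_i / Σ λ:
  PC1: 32/70 = 0.4571
  PC2: 28/70 = 0.4
  PC3: 10/70 = 0.1429

Step 3 — cumulative fraction after k components = (λ_1 + ... + λ_k) / Σ λ:
  k = 1: 32/70 = 0.4571
  k = 2: (32 + 28)/70 = 60/70 = 0.8571
  k = 3: (32 + 28 + 10)/70 = 70/70 = 1

Summary (fraction, with percent):

explained: PC1 0.4571 (45.71%), PC2 0.4 (40%), PC3 0.1429 (14.29%);  cumulative: 0.4571, 0.8571, 1


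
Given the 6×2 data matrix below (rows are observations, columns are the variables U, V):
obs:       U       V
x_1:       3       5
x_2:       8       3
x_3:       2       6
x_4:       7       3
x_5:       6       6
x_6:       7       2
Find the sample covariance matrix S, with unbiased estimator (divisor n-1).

Step 1 — column means:
  mean(U) = (3 + 8 + 2 + 7 + 6 + 7) / 6 = 33/6 = 5.5
  mean(V) = (5 + 3 + 6 + 3 + 6 + 2) / 6 = 25/6 = 4.1667

Step 2 — sample covariance S[i,j] = (1/(n-1)) · Σ_k (x_{k,i} - mean_i) · (x_{k,j} - mean_j), with n-1 = 5.
  S[U,U] = ((-2.5)·(-2.5) + (2.5)·(2.5) + (-3.5)·(-3.5) + (1.5)·(1.5) + (0.5)·(0.5) + (1.5)·(1.5)) / 5 = 29.5/5 = 5.9
  S[U,V] = ((-2.5)·(0.8333) + (2.5)·(-1.1667) + (-3.5)·(1.8333) + (1.5)·(-1.1667) + (0.5)·(1.8333) + (1.5)·(-2.1667)) / 5 = -15.5/5 = -3.1
  S[V,V] = ((0.8333)·(0.8333) + (-1.1667)·(-1.1667) + (1.8333)·(1.8333) + (-1.1667)·(-1.1667) + (1.8333)·(1.8333) + (-2.1667)·(-2.1667)) / 5 = 14.8333/5 = 2.9667

S is symmetric (S[j,i] = S[i,j]). Assembling:

S = [[5.9, -3.1],
 [-3.1, 2.9667]]


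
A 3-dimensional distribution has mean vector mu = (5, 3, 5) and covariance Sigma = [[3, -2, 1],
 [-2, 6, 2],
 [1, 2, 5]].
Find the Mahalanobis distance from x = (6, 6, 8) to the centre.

Step 1 — centre the observation: (x - mu) = (1, 3, 3).

Step 2 — invert Sigma (cofactor / det for 3×3, or solve directly):
  Sigma^{-1} = [[0.5909, 0.2727, -0.2273],
 [0.2727, 0.3182, -0.1818],
 [-0.2273, -0.1818, 0.3182]].

Step 3 — form the quadratic (x - mu)^T · Sigma^{-1} · (x - mu):
  Sigma^{-1} · (x - mu) = (0.7273, 0.6818, 0.1818).
  (x - mu)^T · [Sigma^{-1} · (x - mu)] = (1)·(0.7273) + (3)·(0.6818) + (3)·(0.1818) = 3.3182.

Step 4 — take square root: d = √(3.3182) ≈ 1.8216.

d(x, mu) = √(3.3182) ≈ 1.8216


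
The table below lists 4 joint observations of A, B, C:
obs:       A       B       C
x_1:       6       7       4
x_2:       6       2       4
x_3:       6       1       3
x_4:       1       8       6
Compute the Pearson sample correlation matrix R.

Step 1 — column means:
  mean(A) = (6 + 6 + 6 + 1) / 4 = 19/4 = 4.75
  mean(B) = (7 + 2 + 1 + 8) / 4 = 18/4 = 4.5
  mean(C) = (4 + 4 + 3 + 6) / 4 = 17/4 = 4.25

Step 2 — sample variances and covariances s[i,j] = (1/(n-1)) · Σ_k (x_{k,i} - mean_i) · (x_{k,j} - mean_j), with n-1 = 3:
  s[A,A] = ((1.25)·(1.25) + (1.25)·(1.25) + (1.25)·(1.25) + (-3.75)·(-3.75)) / 3 = 18.75/3 = 6.25
  s[A,B] = ((1.25)·(2.5) + (1.25)·(-2.5) + (1.25)·(-3.5) + (-3.75)·(3.5)) / 3 = -17.5/3 = -5.8333
  s[A,C] = ((1.25)·(-0.25) + (1.25)·(-0.25) + (1.25)·(-1.25) + (-3.75)·(1.75)) / 3 = -8.75/3 = -2.9167
  s[B,B] = ((2.5)·(2.5) + (-2.5)·(-2.5) + (-3.5)·(-3.5) + (3.5)·(3.5)) / 3 = 37/3 = 12.3333
  s[B,C] = ((2.5)·(-0.25) + (-2.5)·(-0.25) + (-3.5)·(-1.25) + (3.5)·(1.75)) / 3 = 10.5/3 = 3.5
  s[C,C] = ((-0.25)·(-0.25) + (-0.25)·(-0.25) + (-1.25)·(-1.25) + (1.75)·(1.75)) / 3 = 4.75/3 = 1.5833
  Sample standard deviations s_i = √(s[i,i]):
  s(A) = √(6.25) = 2.5
  s(B) = √(12.3333) = 3.5119
  s(C) = √(1.5833) = 1.2583

Step 3 — r_{ij} = s_{ij} / (s_i · s_j):
  r[A,A] = 1 (diagonal).
  r[A,B] = -5.8333 / (2.5 · 3.5119) = -5.8333 / 8.7797 = -0.6644
  r[A,C] = -2.9167 / (2.5 · 1.2583) = -2.9167 / 3.1458 = -0.9272
  r[B,B] = 1 (diagonal).
  r[B,C] = 3.5 / (3.5119 · 1.2583) = 3.5 / 4.419 = 0.792
  r[C,C] = 1 (diagonal).

R is symmetric with unit diagonal. Assembling:

R = [[1, -0.6644, -0.9272],
 [-0.6644, 1, 0.792],
 [-0.9272, 0.792, 1]]


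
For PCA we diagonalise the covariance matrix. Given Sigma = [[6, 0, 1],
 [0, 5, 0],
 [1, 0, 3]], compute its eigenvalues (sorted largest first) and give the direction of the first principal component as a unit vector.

Step 1 — characteristic polynomial p(λ) = det(λI - Sigma) = λ³ - tr·λ² + c_1·λ - det, where tr = trace, c_1 = sum of the principal 2×2 minors, det = det(Sigma):
  tr = 6 + 5 + 3 = 14,
  c_1 = (6·5 - (0)²) + (6·3 - (1)²) + (5·3 - (0)²) = 30 + 17 + 15 = 62,
  det = 6·(5·3 - (0)²) - (0)·((0)·3 - (0)·(1)) + (1)·((0)·(0) - 5·(1)) = 6·(15) - (0)·(0) + (1)·(-5) = 85.
  So p(λ) = λ³ - 14λ² + 62λ - 85.
Step 2 — look for an integer root (rational root theorem: any rational root is an integer divisor of 85). Testing λ = 5:
  p(5) = 125 - 350 + 310 - 85 = 0  ✓
  Dividing out (λ - 5): p(λ) = (λ - 5)(λ² - 9λ + 17).
Step 3 — remaining eigenvalues from the quadratic λ² - 9λ + 17 = 0:
  Δ = 9² - 4·17 = 81 - 68 = 13,  λ = (9 ± √13)/2 = (9 ± 3.6056)/2 ≈ 6.3028 or 2.6972.
  Sorted: λ_1 = 6.3028,  λ_2 = 5,  λ_3 = 2.6972  (check: sum = 14 = tr ✓).

Step 4 — unit eigenvector for λ_1 ≈ 6.3028: v spans the null space of (Sigma - λ_1 I), whose rows are
  r_1 = (-0.3028, 0, 1),  r_2 = (0, -1.3028, 0),  r_3 = (1, 0, -3.3028).
  v is orthogonal to every row, so take v ∝ r_1 × r_2 = ((0)·(0) - (1)·(-1.3028), (1)·(0) - (-0.3028)·(0), (-0.3028)·(-1.3028) - (0)·(0)) ≈ (1.3028, 0, 0.3944).
  Let u = (1.3028, 0, 0.3944).
  ||u|| = √((1.3028)² + (0)² + (0.3944)²) = √(1.8528) ≈ 1.3612,  v_1 = u/||u|| ≈ (0.9571, 0, 0.2898) (||v_1|| = 1).

λ_1 = 6.3028,  λ_2 = 5,  λ_3 = 2.6972;  v_1 ≈ (0.9571, 0, 0.2898)


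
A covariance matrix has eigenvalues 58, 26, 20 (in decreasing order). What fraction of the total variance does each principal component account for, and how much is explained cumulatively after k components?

Step 1 — total variance = trace(Sigma) = Σ λ_i = 58 + 26 + 20 = 104.

Step 2 — fraction explained by component i = λ_i / Σ λ:
  PC1: 58/104 = 0.5577
  PC2: 26/104 = 0.25
  PC3: 20/104 = 0.1923

Step 3 — cumulative fraction after k components = (λ_1 + ... + λ_k) / Σ λ:
  k = 1: 58/104 = 0.5577
  k = 2: (58 + 26)/104 = 84/104 = 0.8077
  k = 3: (58 + 26 + 20)/104 = 104/104 = 1

Summary (fraction, with percent):

explained: PC1 0.5577 (55.77%), PC2 0.25 (25%), PC3 0.1923 (19.23%);  cumulative: 0.5577, 0.8077, 1


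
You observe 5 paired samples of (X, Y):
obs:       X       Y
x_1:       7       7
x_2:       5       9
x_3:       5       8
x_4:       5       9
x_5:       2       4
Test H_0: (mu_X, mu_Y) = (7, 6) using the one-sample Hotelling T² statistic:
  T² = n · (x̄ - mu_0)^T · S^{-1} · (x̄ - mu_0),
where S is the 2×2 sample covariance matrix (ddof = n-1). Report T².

Step 1 — sample mean vector:
  mean(X) = (7 + 5 + 5 + 5 + 2) / 5 = 24/5 = 4.8
  mean(Y) = (7 + 9 + 8 + 9 + 4) / 5 = 37/5 = 7.4
  x̄ = (4.8, 7.4),  deviation x̄ - mu_0 = (4.8, 7.4) - (7, 6) = (-2.2, 1.4).

Step 2 — sample covariance matrix, S[i,j] = (1/(n-1)) · Σ_k (x_{k,i} - mean_i) · (x_{k,j} - mean_j), divisor n-1 = 4:
  S[X,X] = ((2.2)·(2.2) + (0.2)·(0.2) + (0.2)·(0.2) + (0.2)·(0.2) + (-2.8)·(-2.8)) / 4 = 12.8/4 = 3.2
  S[X,Y] = ((2.2)·(-0.4) + (0.2)·(1.6) + (0.2)·(0.6) + (0.2)·(1.6) + (-2.8)·(-3.4)) / 4 = 9.4/4 = 2.35
  S[Y,Y] = ((-0.4)·(-0.4) + (1.6)·(1.6) + (0.6)·(0.6) + (1.6)·(1.6) + (-3.4)·(-3.4)) / 4 = 17.2/4 = 4.3
  S = [[3.2, 2.35],
 [2.35, 4.3]].

Step 3 — invert S. det(S) = 3.2·4.3 - (2.35)² = 8.2375.
  S^{-1} = (1/det) · [[d, -b], [-b, a]] = [[0.522, -0.2853],
 [-0.2853, 0.3885]].

Step 4 — quadratic form (x̄ - mu_0)^T · S^{-1} · (x̄ - mu_0):
  S^{-1} · (x̄ - mu_0) = (-1.5478, 1.1715),
  (x̄ - mu_0)^T · [...] = (-2.2)·(-1.5478) + (1.4)·(1.1715) = 5.0452.

Step 5 — scale by n: T² = 5 · 5.0452 = 25.2261.

T² ≈ 25.2261


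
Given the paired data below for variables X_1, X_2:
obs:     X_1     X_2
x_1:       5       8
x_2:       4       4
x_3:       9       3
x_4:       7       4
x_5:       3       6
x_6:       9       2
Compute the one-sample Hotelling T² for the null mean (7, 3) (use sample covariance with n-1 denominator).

Step 1 — sample mean vector:
  mean(X_1) = (5 + 4 + 9 + 7 + 3 + 9) / 6 = 37/6 = 6.1667
  mean(X_2) = (8 + 4 + 3 + 4 + 6 + 2) / 6 = 27/6 = 4.5
  x̄ = (6.1667, 4.5),  deviation x̄ - mu_0 = (6.1667, 4.5) - (7, 3) = (-0.8333, 1.5).

Step 2 — sample covariance matrix, S[i,j] = (1/(n-1)) · Σ_k (x_{k,i} - mean_i) · (x_{k,j} - mean_j), divisor n-1 = 5:
  S[X_1,X_1] = ((-1.1667)·(-1.1667) + (-2.1667)·(-2.1667) + (2.8333)·(2.8333) + (0.8333)·(0.8333) + (-3.1667)·(-3.1667) + (2.8333)·(2.8333)) / 5 = 32.8333/5 = 6.5667
  S[X_1,X_2] = ((-1.1667)·(3.5) + (-2.1667)·(-0.5) + (2.8333)·(-1.5) + (0.8333)·(-0.5) + (-3.1667)·(1.5) + (2.8333)·(-2.5)) / 5 = -19.5/5 = -3.9
  S[X_2,X_2] = ((3.5)·(3.5) + (-0.5)·(-0.5) + (-1.5)·(-1.5) + (-0.5)·(-0.5) + (1.5)·(1.5) + (-2.5)·(-2.5)) / 5 = 23.5/5 = 4.7
  S = [[6.5667, -3.9],
 [-3.9, 4.7]].

Step 3 — invert S. det(S) = 6.5667·4.7 - (-3.9)² = 15.6533.
  S^{-1} = (1/det) · [[d, -b], [-b, a]] = [[0.3003, 0.2491],
 [0.2491, 0.4195]].

Step 4 — quadratic form (x̄ - mu_0)^T · S^{-1} · (x̄ - mu_0):
  S^{-1} · (x̄ - mu_0) = (0.1235, 0.4216),
  (x̄ - mu_0)^T · [...] = (-0.8333)·(0.1235) + (1.5)·(0.4216) = 0.5295.

Step 5 — scale by n: T² = 6 · 0.5295 = 3.1772.

T² ≈ 3.1772


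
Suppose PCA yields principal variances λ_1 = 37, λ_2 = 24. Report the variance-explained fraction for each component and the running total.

Step 1 — total variance = trace(Sigma) = Σ λ_i = 37 + 24 = 61.

Step 2 — fraction explained by component i = λ_i / Σ λ:
  PC1: 37/61 = 0.6066
  PC2: 24/61 = 0.3934

Step 3 — cumulative fraction after k components = (λ_1 + ... + λ_k) / Σ λ:
  k = 1: 37/61 = 0.6066
  k = 2: (37 + 24)/61 = 61/61 = 1

Summary (fraction, with percent):

explained: PC1 0.6066 (60.66%), PC2 0.3934 (39.34%);  cumulative: 0.6066, 1


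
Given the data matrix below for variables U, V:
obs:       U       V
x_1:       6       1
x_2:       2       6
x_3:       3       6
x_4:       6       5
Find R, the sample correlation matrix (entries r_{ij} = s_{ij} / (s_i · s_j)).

Step 1 — column means:
  mean(U) = (6 + 2 + 3 + 6) / 4 = 17/4 = 4.25
  mean(V) = (1 + 6 + 6 + 5) / 4 = 18/4 = 4.5

Step 2 — sample variances and covariances s[i,j] = (1/(n-1)) · Σ_k (x_{k,i} - mean_i) · (x_{k,j} - mean_j), with n-1 = 3:
  s[U,U] = ((1.75)·(1.75) + (-2.25)·(-2.25) + (-1.25)·(-1.25) + (1.75)·(1.75)) / 3 = 12.75/3 = 4.25
  s[U,V] = ((1.75)·(-3.5) + (-2.25)·(1.5) + (-1.25)·(1.5) + (1.75)·(0.5)) / 3 = -10.5/3 = -3.5
  s[V,V] = ((-3.5)·(-3.5) + (1.5)·(1.5) + (1.5)·(1.5) + (0.5)·(0.5)) / 3 = 17/3 = 5.6667
  Sample standard deviations s_i = √(s[i,i]):
  s(U) = √(4.25) = 2.0616
  s(V) = √(5.6667) = 2.3805

Step 3 — r_{ij} = s_{ij} / (s_i · s_j):
  r[U,U] = 1 (diagonal).
  r[U,V] = -3.5 / (2.0616 · 2.3805) = -3.5 / 4.9075 = -0.7132
  r[V,V] = 1 (diagonal).

R is symmetric with unit diagonal. Assembling:

R = [[1, -0.7132],
 [-0.7132, 1]]


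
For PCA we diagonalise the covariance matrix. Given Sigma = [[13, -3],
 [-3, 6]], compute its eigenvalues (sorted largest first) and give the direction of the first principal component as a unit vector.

Step 1 — characteristic polynomial of 2×2 Sigma:
  det(Sigma - λI) = λ² - trace · λ + det = 0.
  trace = 13 + 6 = 19, det = 13·6 - (-3)² = 69.
Step 2 — discriminant:
  Δ = trace² - 4·det = 361 - 276 = 85.
Step 3 — eigenvalues:
  λ = (trace ± √Δ)/2 = (19 ± 9.2195)/2,
  λ_1 = 14.1098,  λ_2 = 4.8902.

Step 4 — unit eigenvector for λ_1: solve (Sigma - λ_1 I)v = 0. First row:
  (13 - 14.1098)·v_x + (-3)·v_y = 0, i.e. (-1.1098)·v_x + (-3)·v_y = 0,
  so v ∝ (b, λ_1 - a) = (-3, 1.1098); multiply by -1 so the first entry is positive: u = (3, -1.1098).
  ||u|| = √((3)² + (-1.1098)²) = √(10.2316) ≈ 3.1987,
  v_1 = u/||u|| ≈ (0.9379, -0.3469) (||v_1|| = 1).

λ_1 = 14.1098,  λ_2 = 4.8902;  v_1 ≈ (0.9379, -0.3469)


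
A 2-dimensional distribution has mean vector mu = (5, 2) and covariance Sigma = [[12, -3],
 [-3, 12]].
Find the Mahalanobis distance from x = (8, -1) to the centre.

Step 1 — centre the observation: (x - mu) = (3, -3).

Step 2 — invert Sigma. det(Sigma) = 12·12 - (-3)² = 135.
  Sigma^{-1} = (1/det) · [[d, -b], [-b, a]] = [[0.0889, 0.0222],
 [0.0222, 0.0889]].

Step 3 — form the quadratic (x - mu)^T · Sigma^{-1} · (x - mu):
  Sigma^{-1} · (x - mu) = (0.2, -0.2).
  (x - mu)^T · [Sigma^{-1} · (x - mu)] = (3)·(0.2) + (-3)·(-0.2) = 1.2.

Step 4 — take square root: d = √(1.2) ≈ 1.0954.

d(x, mu) = √(1.2) ≈ 1.0954


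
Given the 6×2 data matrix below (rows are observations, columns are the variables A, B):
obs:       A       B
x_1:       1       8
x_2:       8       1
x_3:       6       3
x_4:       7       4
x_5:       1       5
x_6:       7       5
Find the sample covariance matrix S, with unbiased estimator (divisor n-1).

Step 1 — column means:
  mean(A) = (1 + 8 + 6 + 7 + 1 + 7) / 6 = 30/6 = 5
  mean(B) = (8 + 1 + 3 + 4 + 5 + 5) / 6 = 26/6 = 4.3333

Step 2 — sample covariance S[i,j] = (1/(n-1)) · Σ_k (x_{k,i} - mean_i) · (x_{k,j} - mean_j), with n-1 = 5.
  S[A,A] = ((-4)·(-4) + (3)·(3) + (1)·(1) + (2)·(2) + (-4)·(-4) + (2)·(2)) / 5 = 50/5 = 10
  S[A,B] = ((-4)·(3.6667) + (3)·(-3.3333) + (1)·(-1.3333) + (2)·(-0.3333) + (-4)·(0.6667) + (2)·(0.6667)) / 5 = -28/5 = -5.6
  S[B,B] = ((3.6667)·(3.6667) + (-3.3333)·(-3.3333) + (-1.3333)·(-1.3333) + (-0.3333)·(-0.3333) + (0.6667)·(0.6667) + (0.6667)·(0.6667)) / 5 = 27.3333/5 = 5.4667

S is symmetric (S[j,i] = S[i,j]). Assembling:

S = [[10, -5.6],
 [-5.6, 5.4667]]


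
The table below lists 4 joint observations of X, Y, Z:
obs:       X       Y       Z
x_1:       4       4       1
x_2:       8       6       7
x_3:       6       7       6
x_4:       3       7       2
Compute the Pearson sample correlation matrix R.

Step 1 — column means:
  mean(X) = (4 + 8 + 6 + 3) / 4 = 21/4 = 5.25
  mean(Y) = (4 + 6 + 7 + 7) / 4 = 24/4 = 6
  mean(Z) = (1 + 7 + 6 + 2) / 4 = 16/4 = 4

Step 2 — sample variances and covariances s[i,j] = (1/(n-1)) · Σ_k (x_{k,i} - mean_i) · (x_{k,j} - mean_j), with n-1 = 3:
  s[X,X] = ((-1.25)·(-1.25) + (2.75)·(2.75) + (0.75)·(0.75) + (-2.25)·(-2.25)) / 3 = 14.75/3 = 4.9167
  s[X,Y] = ((-1.25)·(-2) + (2.75)·(0) + (0.75)·(1) + (-2.25)·(1)) / 3 = 1/3 = 0.3333
  s[X,Z] = ((-1.25)·(-3) + (2.75)·(3) + (0.75)·(2) + (-2.25)·(-2)) / 3 = 18/3 = 6
  s[Y,Y] = ((-2)·(-2) + (0)·(0) + (1)·(1) + (1)·(1)) / 3 = 6/3 = 2
  s[Y,Z] = ((-2)·(-3) + (0)·(3) + (1)·(2) + (1)·(-2)) / 3 = 6/3 = 2
  s[Z,Z] = ((-3)·(-3) + (3)·(3) + (2)·(2) + (-2)·(-2)) / 3 = 26/3 = 8.6667
  Sample standard deviations s_i = √(s[i,i]):
  s(X) = √(4.9167) = 2.2174
  s(Y) = √(2) = 1.4142
  s(Z) = √(8.6667) = 2.9439

Step 3 — r_{ij} = s_{ij} / (s_i · s_j):
  r[X,X] = 1 (diagonal).
  r[X,Y] = 0.3333 / (2.2174 · 1.4142) = 0.3333 / 3.1358 = 0.1063
  r[X,Z] = 6 / (2.2174 · 2.9439) = 6 / 6.5277 = 0.9192
  r[Y,Y] = 1 (diagonal).
  r[Y,Z] = 2 / (1.4142 · 2.9439) = 2 / 4.1633 = 0.4804
  r[Z,Z] = 1 (diagonal).

R is symmetric with unit diagonal. Assembling:

R = [[1, 0.1063, 0.9192],
 [0.1063, 1, 0.4804],
 [0.9192, 0.4804, 1]]


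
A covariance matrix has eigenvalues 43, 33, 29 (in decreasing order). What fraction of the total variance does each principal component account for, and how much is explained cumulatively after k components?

Step 1 — total variance = trace(Sigma) = Σ λ_i = 43 + 33 + 29 = 105.

Step 2 — fraction explained by component i = λ_i / Σ λ:
  PC1: 43/105 = 0.4095
  PC2: 33/105 = 0.3143
  PC3: 29/105 = 0.2762

Step 3 — cumulative fraction after k components = (λ_1 + ... + λ_k) / Σ λ:
  k = 1: 43/105 = 0.4095
  k = 2: (43 + 33)/105 = 76/105 = 0.7238
  k = 3: (43 + 33 + 29)/105 = 105/105 = 1

Summary (fraction, with percent):

explained: PC1 0.4095 (40.95%), PC2 0.3143 (31.43%), PC3 0.2762 (27.62%);  cumulative: 0.4095, 0.7238, 1


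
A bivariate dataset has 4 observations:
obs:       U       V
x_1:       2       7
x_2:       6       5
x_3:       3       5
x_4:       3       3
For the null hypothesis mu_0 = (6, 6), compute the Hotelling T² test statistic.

Step 1 — sample mean vector:
  mean(U) = (2 + 6 + 3 + 3) / 4 = 14/4 = 3.5
  mean(V) = (7 + 5 + 5 + 3) / 4 = 20/4 = 5
  x̄ = (3.5, 5),  deviation x̄ - mu_0 = (3.5, 5) - (6, 6) = (-2.5, -1).

Step 2 — sample covariance matrix, S[i,j] = (1/(n-1)) · Σ_k (x_{k,i} - mean_i) · (x_{k,j} - mean_j), divisor n-1 = 3:
  S[U,U] = ((-1.5)·(-1.5) + (2.5)·(2.5) + (-0.5)·(-0.5) + (-0.5)·(-0.5)) / 3 = 9/3 = 3
  S[U,V] = ((-1.5)·(2) + (2.5)·(0) + (-0.5)·(0) + (-0.5)·(-2)) / 3 = -2/3 = -0.6667
  S[V,V] = ((2)·(2) + (0)·(0) + (0)·(0) + (-2)·(-2)) / 3 = 8/3 = 2.6667
  S = [[3, -0.6667],
 [-0.6667, 2.6667]].

Step 3 — invert S. det(S) = 3·2.6667 - (-0.6667)² = 7.5556.
  S^{-1} = (1/det) · [[d, -b], [-b, a]] = [[0.3529, 0.0882],
 [0.0882, 0.3971]].

Step 4 — quadratic form (x̄ - mu_0)^T · S^{-1} · (x̄ - mu_0):
  S^{-1} · (x̄ - mu_0) = (-0.9706, -0.6176),
  (x̄ - mu_0)^T · [...] = (-2.5)·(-0.9706) + (-1)·(-0.6176) = 3.0441.

Step 5 — scale by n: T² = 4 · 3.0441 = 12.1765.

T² ≈ 12.1765


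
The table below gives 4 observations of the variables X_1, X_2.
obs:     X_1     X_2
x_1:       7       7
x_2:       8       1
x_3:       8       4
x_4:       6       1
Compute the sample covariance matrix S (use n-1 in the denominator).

Step 1 — column means:
  mean(X_1) = (7 + 8 + 8 + 6) / 4 = 29/4 = 7.25
  mean(X_2) = (7 + 1 + 4 + 1) / 4 = 13/4 = 3.25

Step 2 — sample covariance S[i,j] = (1/(n-1)) · Σ_k (x_{k,i} - mean_i) · (x_{k,j} - mean_j), with n-1 = 3.
  S[X_1,X_1] = ((-0.25)·(-0.25) + (0.75)·(0.75) + (0.75)·(0.75) + (-1.25)·(-1.25)) / 3 = 2.75/3 = 0.9167
  S[X_1,X_2] = ((-0.25)·(3.75) + (0.75)·(-2.25) + (0.75)·(0.75) + (-1.25)·(-2.25)) / 3 = 0.75/3 = 0.25
  S[X_2,X_2] = ((3.75)·(3.75) + (-2.25)·(-2.25) + (0.75)·(0.75) + (-2.25)·(-2.25)) / 3 = 24.75/3 = 8.25

S is symmetric (S[j,i] = S[i,j]). Assembling:

S = [[0.9167, 0.25],
 [0.25, 8.25]]


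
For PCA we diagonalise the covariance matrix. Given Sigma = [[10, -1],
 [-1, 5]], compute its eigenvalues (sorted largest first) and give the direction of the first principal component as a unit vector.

Step 1 — characteristic polynomial of 2×2 Sigma:
  det(Sigma - λI) = λ² - trace · λ + det = 0.
  trace = 10 + 5 = 15, det = 10·5 - (-1)² = 49.
Step 2 — discriminant:
  Δ = trace² - 4·det = 225 - 196 = 29.
Step 3 — eigenvalues:
  λ = (trace ± √Δ)/2 = (15 ± 5.3852)/2,
  λ_1 = 10.1926,  λ_2 = 4.8074.

Step 4 — unit eigenvector for λ_1: solve (Sigma - λ_1 I)v = 0. First row:
  (10 - 10.1926)·v_x + (-1)·v_y = 0, i.e. (-0.1926)·v_x + (-1)·v_y = 0,
  so v ∝ (b, λ_1 - a) = (-1, 0.1926); multiply by -1 so the first entry is positive: u = (1, -0.1926).
  ||u|| = √((1)² + (-0.1926)²) = √(1.0371) ≈ 1.0184,
  v_1 = u/||u|| ≈ (0.982, -0.1891) (||v_1|| = 1).

λ_1 = 10.1926,  λ_2 = 4.8074;  v_1 ≈ (0.982, -0.1891)


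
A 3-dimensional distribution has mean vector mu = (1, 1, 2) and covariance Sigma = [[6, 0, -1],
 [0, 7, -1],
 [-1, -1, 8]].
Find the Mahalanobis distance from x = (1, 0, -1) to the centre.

Step 1 — centre the observation: (x - mu) = (0, -1, -3).

Step 2 — invert Sigma (cofactor / det for 3×3, or solve directly):
  Sigma^{-1} = [[0.1703, 0.0031, 0.0217],
 [0.0031, 0.1455, 0.0186],
 [0.0217, 0.0186, 0.13]].

Step 3 — form the quadratic (x - mu)^T · Sigma^{-1} · (x - mu):
  Sigma^{-1} · (x - mu) = (-0.0681, -0.2012, -0.4087).
  (x - mu)^T · [Sigma^{-1} · (x - mu)] = (0)·(-0.0681) + (-1)·(-0.2012) + (-3)·(-0.4087) = 1.4272.

Step 4 — take square root: d = √(1.4272) ≈ 1.1947.

d(x, mu) = √(1.4272) ≈ 1.1947


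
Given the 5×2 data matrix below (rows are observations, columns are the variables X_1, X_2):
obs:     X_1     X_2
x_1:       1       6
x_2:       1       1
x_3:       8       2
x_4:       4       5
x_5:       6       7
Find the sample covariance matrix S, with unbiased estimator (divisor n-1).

Step 1 — column means:
  mean(X_1) = (1 + 1 + 8 + 4 + 6) / 5 = 20/5 = 4
  mean(X_2) = (6 + 1 + 2 + 5 + 7) / 5 = 21/5 = 4.2

Step 2 — sample covariance S[i,j] = (1/(n-1)) · Σ_k (x_{k,i} - mean_i) · (x_{k,j} - mean_j), with n-1 = 4.
  S[X_1,X_1] = ((-3)·(-3) + (-3)·(-3) + (4)·(4) + (0)·(0) + (2)·(2)) / 4 = 38/4 = 9.5
  S[X_1,X_2] = ((-3)·(1.8) + (-3)·(-3.2) + (4)·(-2.2) + (0)·(0.8) + (2)·(2.8)) / 4 = 1/4 = 0.25
  S[X_2,X_2] = ((1.8)·(1.8) + (-3.2)·(-3.2) + (-2.2)·(-2.2) + (0.8)·(0.8) + (2.8)·(2.8)) / 4 = 26.8/4 = 6.7

S is symmetric (S[j,i] = S[i,j]). Assembling:

S = [[9.5, 0.25],
 [0.25, 6.7]]


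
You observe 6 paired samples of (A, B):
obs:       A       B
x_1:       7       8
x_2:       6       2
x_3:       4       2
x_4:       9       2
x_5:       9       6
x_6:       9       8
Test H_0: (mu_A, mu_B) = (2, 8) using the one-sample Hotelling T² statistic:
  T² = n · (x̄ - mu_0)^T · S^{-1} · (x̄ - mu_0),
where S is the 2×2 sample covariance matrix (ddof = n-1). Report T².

Step 1 — sample mean vector:
  mean(A) = (7 + 6 + 4 + 9 + 9 + 9) / 6 = 44/6 = 7.3333
  mean(B) = (8 + 2 + 2 + 2 + 6 + 8) / 6 = 28/6 = 4.6667
  x̄ = (7.3333, 4.6667),  deviation x̄ - mu_0 = (7.3333, 4.6667) - (2, 8) = (5.3333, -3.3333).

Step 2 — sample covariance matrix, S[i,j] = (1/(n-1)) · Σ_k (x_{k,i} - mean_i) · (x_{k,j} - mean_j), divisor n-1 = 5:
  S[A,A] = ((-0.3333)·(-0.3333) + (-1.3333)·(-1.3333) + (-3.3333)·(-3.3333) + (1.6667)·(1.6667) + (1.6667)·(1.6667) + (1.6667)·(1.6667)) / 5 = 21.3333/5 = 4.2667
  S[A,B] = ((-0.3333)·(3.3333) + (-1.3333)·(-2.6667) + (-3.3333)·(-2.6667) + (1.6667)·(-2.6667) + (1.6667)·(1.3333) + (1.6667)·(3.3333)) / 5 = 14.6667/5 = 2.9333
  S[B,B] = ((3.3333)·(3.3333) + (-2.6667)·(-2.6667) + (-2.6667)·(-2.6667) + (-2.6667)·(-2.6667) + (1.3333)·(1.3333) + (3.3333)·(3.3333)) / 5 = 45.3333/5 = 9.0667
  S = [[4.2667, 2.9333],
 [2.9333, 9.0667]].

Step 3 — invert S. det(S) = 4.2667·9.0667 - (2.9333)² = 30.08.
  S^{-1} = (1/det) · [[d, -b], [-b, a]] = [[0.3014, -0.0975],
 [-0.0975, 0.1418]].

Step 4 — quadratic form (x̄ - mu_0)^T · S^{-1} · (x̄ - mu_0):
  S^{-1} · (x̄ - mu_0) = (1.9326, -0.9929),
  (x̄ - mu_0)^T · [...] = (5.3333)·(1.9326) + (-3.3333)·(-0.9929) = 13.617.

Step 5 — scale by n: T² = 6 · 13.617 = 81.7021.

T² ≈ 81.7021


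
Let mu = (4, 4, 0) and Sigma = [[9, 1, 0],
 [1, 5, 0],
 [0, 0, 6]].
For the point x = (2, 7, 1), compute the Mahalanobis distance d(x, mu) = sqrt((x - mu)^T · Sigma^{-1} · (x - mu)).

Step 1 — centre the observation: (x - mu) = (-2, 3, 1).

Step 2 — invert Sigma (cofactor / det for 3×3, or solve directly):
  Sigma^{-1} = [[0.1136, -0.0227, 0],
 [-0.0227, 0.2045, 0],
 [0, 0, 0.1667]].

Step 3 — form the quadratic (x - mu)^T · Sigma^{-1} · (x - mu):
  Sigma^{-1} · (x - mu) = (-0.2955, 0.6591, 0.1667).
  (x - mu)^T · [Sigma^{-1} · (x - mu)] = (-2)·(-0.2955) + (3)·(0.6591) + (1)·(0.1667) = 2.7348.

Step 4 — take square root: d = √(2.7348) ≈ 1.6537.

d(x, mu) = √(2.7348) ≈ 1.6537


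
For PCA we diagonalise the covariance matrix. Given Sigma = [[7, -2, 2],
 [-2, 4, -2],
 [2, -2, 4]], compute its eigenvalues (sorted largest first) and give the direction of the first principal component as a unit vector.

Step 1 — characteristic polynomial p(λ) = det(λI - Sigma) = λ³ - tr·λ² + c_1·λ - det, where tr = trace, c_1 = sum of the principal 2×2 minors, det = det(Sigma):
  tr = 7 + 4 + 4 = 15,
  c_1 = (7·4 - (-2)²) + (7·4 - (2)²) + (4·4 - (-2)²) = 24 + 24 + 12 = 60,
  det = 7·(4·4 - (-2)²) - (-2)·((-2)·4 - (-2)·(2)) + (2)·((-2)·(-2) - 4·(2)) = 7·(12) - (-2)·(-4) + (2)·(-4) = 68.
  So p(λ) = λ³ - 15λ² + 60λ - 68.
Step 2 — look for an integer root (rational root theorem: any rational root is an integer divisor of 68). Testing λ = 2:
  p(2) = 8 - 60 + 120 - 68 = 0  ✓
  Dividing out (λ - 2): p(λ) = (λ - 2)(λ² - 13λ + 34).
Step 3 — remaining eigenvalues from the quadratic λ² - 13λ + 34 = 0:
  Δ = 13² - 4·34 = 169 - 136 = 33,  λ = (13 ± √33)/2 = (13 ± 5.7446)/2 ≈ 9.3723 or 3.6277.
  Sorted: λ_1 = 9.3723,  λ_2 = 3.6277,  λ_3 = 2  (check: sum = 15 = tr ✓).

Step 4 — unit eigenvector for λ_1 ≈ 9.3723: v spans the null space of (Sigma - λ_1 I), whose rows are
  r_1 = (-2.3723, -2, 2),  r_2 = (-2, -5.3723, -2),  r_3 = (2, -2, -5.3723).
  v is orthogonal to every row, so take v ∝ r_1 × r_2 = ((-2)·(-2) - (2)·(-5.3723), (2)·(-2) - (-2.3723)·(-2), (-2.3723)·(-5.3723) - (-2)·(-2)) ≈ (14.7446, -8.7446, 8.7446).
  Let u = (14.7446, -8.7446, 8.7446).
  ||u|| = √((14.7446)² + (-8.7446)² + (8.7446)²) = √(370.3369) ≈ 19.2441,  v_1 = u/||u|| ≈ (0.7662, -0.4544, 0.4544) (||v_1|| = 1).

λ_1 = 9.3723,  λ_2 = 3.6277,  λ_3 = 2;  v_1 ≈ (0.7662, -0.4544, 0.4544)


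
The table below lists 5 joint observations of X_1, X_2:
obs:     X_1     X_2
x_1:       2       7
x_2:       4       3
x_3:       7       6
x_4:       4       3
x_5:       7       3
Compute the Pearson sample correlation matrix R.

Step 1 — column means:
  mean(X_1) = (2 + 4 + 7 + 4 + 7) / 5 = 24/5 = 4.8
  mean(X_2) = (7 + 3 + 6 + 3 + 3) / 5 = 22/5 = 4.4

Step 2 — sample variances and covariances s[i,j] = (1/(n-1)) · Σ_k (x_{k,i} - mean_i) · (x_{k,j} - mean_j), with n-1 = 4:
  s[X_1,X_1] = ((-2.8)·(-2.8) + (-0.8)·(-0.8) + (2.2)·(2.2) + (-0.8)·(-0.8) + (2.2)·(2.2)) / 4 = 18.8/4 = 4.7
  s[X_1,X_2] = ((-2.8)·(2.6) + (-0.8)·(-1.4) + (2.2)·(1.6) + (-0.8)·(-1.4) + (2.2)·(-1.4)) / 4 = -4.6/4 = -1.15
  s[X_2,X_2] = ((2.6)·(2.6) + (-1.4)·(-1.4) + (1.6)·(1.6) + (-1.4)·(-1.4) + (-1.4)·(-1.4)) / 4 = 15.2/4 = 3.8
  Sample standard deviations s_i = √(s[i,i]):
  s(X_1) = √(4.7) = 2.1679
  s(X_2) = √(3.8) = 1.9494

Step 3 — r_{ij} = s_{ij} / (s_i · s_j):
  r[X_1,X_1] = 1 (diagonal).
  r[X_1,X_2] = -1.15 / (2.1679 · 1.9494) = -1.15 / 4.2261 = -0.2721
  r[X_2,X_2] = 1 (diagonal).

R is symmetric with unit diagonal. Assembling:

R = [[1, -0.2721],
 [-0.2721, 1]]
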